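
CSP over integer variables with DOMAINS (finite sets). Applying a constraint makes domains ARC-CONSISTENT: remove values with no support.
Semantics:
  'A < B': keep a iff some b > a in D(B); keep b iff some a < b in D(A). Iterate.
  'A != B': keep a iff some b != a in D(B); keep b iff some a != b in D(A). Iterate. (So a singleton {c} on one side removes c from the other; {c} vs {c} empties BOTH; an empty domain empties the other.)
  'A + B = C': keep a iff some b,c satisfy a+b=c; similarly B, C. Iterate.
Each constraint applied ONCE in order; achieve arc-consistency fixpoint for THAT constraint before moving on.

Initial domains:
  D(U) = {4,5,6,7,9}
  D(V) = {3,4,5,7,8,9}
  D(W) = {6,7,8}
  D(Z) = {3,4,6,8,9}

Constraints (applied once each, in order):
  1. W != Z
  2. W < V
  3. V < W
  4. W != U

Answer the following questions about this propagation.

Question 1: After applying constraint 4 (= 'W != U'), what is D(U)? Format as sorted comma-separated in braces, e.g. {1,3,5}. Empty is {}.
Constraint 1 (W != Z) on D(W)={6,7,8} D(Z)={3,4,6,8,9}: no change
Constraint 2 (W < V) on D(W)={6,7,8} D(V)={3,4,5,7,8,9}: V {3,4,5,7,8,9}->{7,8,9}
Constraint 3 (V < W) on D(V)={7,8,9} D(W)={6,7,8}: V {7,8,9}->{7}; W {6,7,8}->{8}
Constraint 4 (W != U) on D(W)={8} D(U)={4,5,6,7,9}: no change
So after constraint 4: D(U) = {4,5,6,7,9}

Answer: {4,5,6,7,9}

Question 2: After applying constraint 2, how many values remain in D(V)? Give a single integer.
Answer: 3

Derivation:
Constraint 1 (W != Z) on D(W)={6,7,8} D(Z)={3,4,6,8,9}: no change
Constraint 2 (W < V) on D(W)={6,7,8} D(V)={3,4,5,7,8,9}: V {3,4,5,7,8,9}->{7,8,9}
So after constraint 2: D(V)={7,8,9}, size = 3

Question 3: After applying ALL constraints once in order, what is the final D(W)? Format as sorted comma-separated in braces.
Answer: {8}

Derivation:
Constraint 1 (W != Z) on D(W)={6,7,8} D(Z)={3,4,6,8,9}: no change
Constraint 2 (W < V) on D(W)={6,7,8} D(V)={3,4,5,7,8,9}: V {3,4,5,7,8,9}->{7,8,9}
Constraint 3 (V < W) on D(V)={7,8,9} D(W)={6,7,8}: V {7,8,9}->{7}; W {6,7,8}->{8}
Constraint 4 (W != U) on D(W)={8} D(U)={4,5,6,7,9}: no change
So after all 4 constraints: D(W) = {8}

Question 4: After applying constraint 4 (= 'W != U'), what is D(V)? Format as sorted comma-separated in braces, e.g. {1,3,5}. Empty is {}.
Answer: {7}

Derivation:
Constraint 1 (W != Z) on D(W)={6,7,8} D(Z)={3,4,6,8,9}: no change
Constraint 2 (W < V) on D(W)={6,7,8} D(V)={3,4,5,7,8,9}: V {3,4,5,7,8,9}->{7,8,9}
Constraint 3 (V < W) on D(V)={7,8,9} D(W)={6,7,8}: V {7,8,9}->{7}; W {6,7,8}->{8}
Constraint 4 (W != U) on D(W)={8} D(U)={4,5,6,7,9}: no change
So after constraint 4: D(V) = {7}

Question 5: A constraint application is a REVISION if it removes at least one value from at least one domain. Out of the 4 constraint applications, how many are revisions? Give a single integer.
Constraint 1 (W != Z) on D(W)={6,7,8} D(Z)={3,4,6,8,9}: no change => not a revision
Constraint 2 (W < V) on D(W)={6,7,8} D(V)={3,4,5,7,8,9}: V {3,4,5,7,8,9}->{7,8,9} => REVISION
Constraint 3 (V < W) on D(V)={7,8,9} D(W)={6,7,8}: V {7,8,9}->{7}; W {6,7,8}->{8} => REVISION
Constraint 4 (W != U) on D(W)={8} D(U)={4,5,6,7,9}: no change => not a revision
Total revisions = 2

Answer: 2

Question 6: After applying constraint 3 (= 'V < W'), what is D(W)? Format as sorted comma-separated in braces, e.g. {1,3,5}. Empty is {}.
Constraint 1 (W != Z) on D(W)={6,7,8} D(Z)={3,4,6,8,9}: no change
Constraint 2 (W < V) on D(W)={6,7,8} D(V)={3,4,5,7,8,9}: V {3,4,5,7,8,9}->{7,8,9}
Constraint 3 (V < W) on D(V)={7,8,9} D(W)={6,7,8}: V {7,8,9}->{7}; W {6,7,8}->{8}
So after constraint 3: D(W) = {8}

Answer: {8}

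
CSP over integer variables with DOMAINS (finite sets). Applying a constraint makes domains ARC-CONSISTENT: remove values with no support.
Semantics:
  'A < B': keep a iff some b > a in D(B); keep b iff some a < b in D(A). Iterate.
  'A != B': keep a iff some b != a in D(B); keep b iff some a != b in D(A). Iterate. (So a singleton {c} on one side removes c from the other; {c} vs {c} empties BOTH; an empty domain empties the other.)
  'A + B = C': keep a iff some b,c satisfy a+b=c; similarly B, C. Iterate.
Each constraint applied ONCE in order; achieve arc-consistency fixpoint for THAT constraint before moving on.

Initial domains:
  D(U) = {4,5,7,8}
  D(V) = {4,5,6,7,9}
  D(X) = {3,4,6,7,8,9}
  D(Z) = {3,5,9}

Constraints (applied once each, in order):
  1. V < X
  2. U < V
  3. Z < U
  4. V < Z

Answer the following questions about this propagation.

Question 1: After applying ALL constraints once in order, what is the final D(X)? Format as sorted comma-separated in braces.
Answer: {6,7,8,9}

Derivation:
Constraint 1 (V < X) on D(V)={4,5,6,7,9} D(X)={3,4,6,7,8,9}: V {4,5,6,7,9}->{4,5,6,7}; X {3,4,6,7,8,9}->{6,7,8,9}
Constraint 2 (U < V) on D(U)={4,5,7,8} D(V)={4,5,6,7}: U {4,5,7,8}->{4,5}; V {4,5,6,7}->{5,6,7}
Constraint 3 (Z < U) on D(Z)={3,5,9} D(U)={4,5}: Z {3,5,9}->{3}
Constraint 4 (V < Z) on D(V)={5,6,7} D(Z)={3}: V {5,6,7}->{}; Z {3}->{}
So after all 4 constraints: D(X) = {6,7,8,9}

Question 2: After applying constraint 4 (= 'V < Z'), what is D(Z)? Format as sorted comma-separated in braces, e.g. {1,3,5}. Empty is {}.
Answer: {}

Derivation:
Constraint 1 (V < X) on D(V)={4,5,6,7,9} D(X)={3,4,6,7,8,9}: V {4,5,6,7,9}->{4,5,6,7}; X {3,4,6,7,8,9}->{6,7,8,9}
Constraint 2 (U < V) on D(U)={4,5,7,8} D(V)={4,5,6,7}: U {4,5,7,8}->{4,5}; V {4,5,6,7}->{5,6,7}
Constraint 3 (Z < U) on D(Z)={3,5,9} D(U)={4,5}: Z {3,5,9}->{3}
Constraint 4 (V < Z) on D(V)={5,6,7} D(Z)={3}: V {5,6,7}->{}; Z {3}->{}
So after constraint 4: D(Z) = {}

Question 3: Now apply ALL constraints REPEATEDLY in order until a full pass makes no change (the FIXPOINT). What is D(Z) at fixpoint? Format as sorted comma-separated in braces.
Answer: {}

Derivation:
pass 0 (initial): D(Z)={3,5,9}
pass 1: U {4,5,7,8}->{4,5}; V {4,5,6,7,9}->{}; X {3,4,6,7,8,9}->{6,7,8,9}; Z {3,5,9}->{}
pass 2: U {4,5}->{}; X {6,7,8,9}->{}
pass 3: no change
Fixpoint after 3 passes: D(Z) = {}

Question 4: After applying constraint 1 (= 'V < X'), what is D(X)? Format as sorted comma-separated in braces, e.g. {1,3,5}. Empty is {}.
Constraint 1 (V < X) on D(V)={4,5,6,7,9} D(X)={3,4,6,7,8,9}: V {4,5,6,7,9}->{4,5,6,7}; X {3,4,6,7,8,9}->{6,7,8,9}
So after constraint 1: D(X) = {6,7,8,9}

Answer: {6,7,8,9}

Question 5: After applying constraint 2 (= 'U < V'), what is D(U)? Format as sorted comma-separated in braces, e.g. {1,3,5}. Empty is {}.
Answer: {4,5}

Derivation:
Constraint 1 (V < X) on D(V)={4,5,6,7,9} D(X)={3,4,6,7,8,9}: V {4,5,6,7,9}->{4,5,6,7}; X {3,4,6,7,8,9}->{6,7,8,9}
Constraint 2 (U < V) on D(U)={4,5,7,8} D(V)={4,5,6,7}: U {4,5,7,8}->{4,5}; V {4,5,6,7}->{5,6,7}
So after constraint 2: D(U) = {4,5}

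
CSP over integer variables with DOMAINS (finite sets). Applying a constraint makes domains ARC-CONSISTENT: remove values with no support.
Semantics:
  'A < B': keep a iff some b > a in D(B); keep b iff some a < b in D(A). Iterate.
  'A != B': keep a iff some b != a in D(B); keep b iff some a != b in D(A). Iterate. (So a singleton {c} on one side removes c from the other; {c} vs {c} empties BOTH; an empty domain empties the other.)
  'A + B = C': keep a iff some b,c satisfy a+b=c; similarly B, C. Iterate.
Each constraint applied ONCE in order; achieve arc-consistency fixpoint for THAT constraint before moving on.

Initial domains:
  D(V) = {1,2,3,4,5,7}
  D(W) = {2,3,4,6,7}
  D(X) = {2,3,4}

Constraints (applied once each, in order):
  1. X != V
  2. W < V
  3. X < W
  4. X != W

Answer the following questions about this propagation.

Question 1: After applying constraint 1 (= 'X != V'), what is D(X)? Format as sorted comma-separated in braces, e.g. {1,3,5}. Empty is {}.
Constraint 1 (X != V) on D(X)={2,3,4} D(V)={1,2,3,4,5,7}: no change
So after constraint 1: D(X) = {2,3,4}

Answer: {2,3,4}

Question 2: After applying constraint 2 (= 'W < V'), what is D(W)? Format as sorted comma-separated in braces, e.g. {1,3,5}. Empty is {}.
Constraint 1 (X != V) on D(X)={2,3,4} D(V)={1,2,3,4,5,7}: no change
Constraint 2 (W < V) on D(W)={2,3,4,6,7} D(V)={1,2,3,4,5,7}: W {2,3,4,6,7}->{2,3,4,6}; V {1,2,3,4,5,7}->{3,4,5,7}
So after constraint 2: D(W) = {2,3,4,6}

Answer: {2,3,4,6}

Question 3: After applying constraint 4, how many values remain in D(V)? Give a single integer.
Answer: 4

Derivation:
Constraint 1 (X != V) on D(X)={2,3,4} D(V)={1,2,3,4,5,7}: no change
Constraint 2 (W < V) on D(W)={2,3,4,6,7} D(V)={1,2,3,4,5,7}: W {2,3,4,6,7}->{2,3,4,6}; V {1,2,3,4,5,7}->{3,4,5,7}
Constraint 3 (X < W) on D(X)={2,3,4} D(W)={2,3,4,6}: W {2,3,4,6}->{3,4,6}
Constraint 4 (X != W) on D(X)={2,3,4} D(W)={3,4,6}: no change
So after constraint 4: D(V)={3,4,5,7}, size = 4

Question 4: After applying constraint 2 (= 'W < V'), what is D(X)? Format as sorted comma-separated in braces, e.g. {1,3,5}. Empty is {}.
Answer: {2,3,4}

Derivation:
Constraint 1 (X != V) on D(X)={2,3,4} D(V)={1,2,3,4,5,7}: no change
Constraint 2 (W < V) on D(W)={2,3,4,6,7} D(V)={1,2,3,4,5,7}: W {2,3,4,6,7}->{2,3,4,6}; V {1,2,3,4,5,7}->{3,4,5,7}
So after constraint 2: D(X) = {2,3,4}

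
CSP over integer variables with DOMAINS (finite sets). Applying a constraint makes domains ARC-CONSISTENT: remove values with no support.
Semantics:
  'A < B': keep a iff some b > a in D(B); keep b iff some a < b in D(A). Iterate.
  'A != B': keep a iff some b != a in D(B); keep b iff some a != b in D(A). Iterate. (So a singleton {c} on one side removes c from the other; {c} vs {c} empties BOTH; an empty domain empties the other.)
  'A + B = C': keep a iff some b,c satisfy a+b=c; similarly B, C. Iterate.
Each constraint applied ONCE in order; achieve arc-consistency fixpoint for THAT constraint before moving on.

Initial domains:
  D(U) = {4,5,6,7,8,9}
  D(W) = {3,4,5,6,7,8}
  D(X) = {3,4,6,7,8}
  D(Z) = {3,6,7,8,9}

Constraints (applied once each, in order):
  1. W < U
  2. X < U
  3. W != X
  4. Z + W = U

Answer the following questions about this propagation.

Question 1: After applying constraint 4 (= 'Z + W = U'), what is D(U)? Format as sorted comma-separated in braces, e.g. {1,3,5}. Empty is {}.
Constraint 1 (W < U) on D(W)={3,4,5,6,7,8} D(U)={4,5,6,7,8,9}: no change
Constraint 2 (X < U) on D(X)={3,4,6,7,8} D(U)={4,5,6,7,8,9}: no change
Constraint 3 (W != X) on D(W)={3,4,5,6,7,8} D(X)={3,4,6,7,8}: no change
Constraint 4 (Z + W = U) on D(Z)={3,6,7,8,9} D(W)={3,4,5,6,7,8} D(U)={4,5,6,7,8,9}: Z {3,6,7,8,9}->{3,6}; W {3,4,5,6,7,8}->{3,4,5,6}; U {4,5,6,7,8,9}->{6,7,8,9}
So after constraint 4: D(U) = {6,7,8,9}

Answer: {6,7,8,9}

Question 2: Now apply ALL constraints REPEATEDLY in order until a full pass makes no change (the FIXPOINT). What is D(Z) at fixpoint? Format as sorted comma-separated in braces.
pass 0 (initial): D(Z)={3,6,7,8,9}
pass 1: U {4,5,6,7,8,9}->{6,7,8,9}; W {3,4,5,6,7,8}->{3,4,5,6}; Z {3,6,7,8,9}->{3,6}
pass 2: no change
Fixpoint after 2 passes: D(Z) = {3,6}

Answer: {3,6}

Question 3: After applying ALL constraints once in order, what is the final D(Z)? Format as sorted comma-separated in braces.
Constraint 1 (W < U) on D(W)={3,4,5,6,7,8} D(U)={4,5,6,7,8,9}: no change
Constraint 2 (X < U) on D(X)={3,4,6,7,8} D(U)={4,5,6,7,8,9}: no change
Constraint 3 (W != X) on D(W)={3,4,5,6,7,8} D(X)={3,4,6,7,8}: no change
Constraint 4 (Z + W = U) on D(Z)={3,6,7,8,9} D(W)={3,4,5,6,7,8} D(U)={4,5,6,7,8,9}: Z {3,6,7,8,9}->{3,6}; W {3,4,5,6,7,8}->{3,4,5,6}; U {4,5,6,7,8,9}->{6,7,8,9}
So after all 4 constraints: D(Z) = {3,6}

Answer: {3,6}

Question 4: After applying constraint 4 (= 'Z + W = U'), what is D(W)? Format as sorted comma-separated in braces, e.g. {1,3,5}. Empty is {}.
Answer: {3,4,5,6}

Derivation:
Constraint 1 (W < U) on D(W)={3,4,5,6,7,8} D(U)={4,5,6,7,8,9}: no change
Constraint 2 (X < U) on D(X)={3,4,6,7,8} D(U)={4,5,6,7,8,9}: no change
Constraint 3 (W != X) on D(W)={3,4,5,6,7,8} D(X)={3,4,6,7,8}: no change
Constraint 4 (Z + W = U) on D(Z)={3,6,7,8,9} D(W)={3,4,5,6,7,8} D(U)={4,5,6,7,8,9}: Z {3,6,7,8,9}->{3,6}; W {3,4,5,6,7,8}->{3,4,5,6}; U {4,5,6,7,8,9}->{6,7,8,9}
So after constraint 4: D(W) = {3,4,5,6}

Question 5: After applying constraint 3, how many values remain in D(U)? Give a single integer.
Constraint 1 (W < U) on D(W)={3,4,5,6,7,8} D(U)={4,5,6,7,8,9}: no change
Constraint 2 (X < U) on D(X)={3,4,6,7,8} D(U)={4,5,6,7,8,9}: no change
Constraint 3 (W != X) on D(W)={3,4,5,6,7,8} D(X)={3,4,6,7,8}: no change
So after constraint 3: D(U)={4,5,6,7,8,9}, size = 6

Answer: 6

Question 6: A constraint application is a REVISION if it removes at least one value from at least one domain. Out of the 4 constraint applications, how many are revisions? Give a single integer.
Constraint 1 (W < U) on D(W)={3,4,5,6,7,8} D(U)={4,5,6,7,8,9}: no change => not a revision
Constraint 2 (X < U) on D(X)={3,4,6,7,8} D(U)={4,5,6,7,8,9}: no change => not a revision
Constraint 3 (W != X) on D(W)={3,4,5,6,7,8} D(X)={3,4,6,7,8}: no change => not a revision
Constraint 4 (Z + W = U) on D(Z)={3,6,7,8,9} D(W)={3,4,5,6,7,8} D(U)={4,5,6,7,8,9}: Z {3,6,7,8,9}->{3,6}; W {3,4,5,6,7,8}->{3,4,5,6}; U {4,5,6,7,8,9}->{6,7,8,9} => REVISION
Total revisions = 1

Answer: 1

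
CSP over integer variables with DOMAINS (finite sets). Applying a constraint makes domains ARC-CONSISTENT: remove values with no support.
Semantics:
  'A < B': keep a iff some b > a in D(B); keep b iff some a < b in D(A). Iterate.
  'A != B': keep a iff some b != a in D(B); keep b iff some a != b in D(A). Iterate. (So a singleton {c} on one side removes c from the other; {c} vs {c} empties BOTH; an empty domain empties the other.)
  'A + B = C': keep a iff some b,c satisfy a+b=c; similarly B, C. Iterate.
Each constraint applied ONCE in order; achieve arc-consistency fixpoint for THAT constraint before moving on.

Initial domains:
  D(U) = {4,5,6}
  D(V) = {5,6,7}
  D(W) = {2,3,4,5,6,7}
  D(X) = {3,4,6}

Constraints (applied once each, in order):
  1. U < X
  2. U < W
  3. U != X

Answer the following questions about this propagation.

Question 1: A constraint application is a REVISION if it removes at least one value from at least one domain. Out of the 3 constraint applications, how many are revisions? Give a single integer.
Answer: 2

Derivation:
Constraint 1 (U < X) on D(U)={4,5,6} D(X)={3,4,6}: U {4,5,6}->{4,5}; X {3,4,6}->{6} => REVISION
Constraint 2 (U < W) on D(U)={4,5} D(W)={2,3,4,5,6,7}: W {2,3,4,5,6,7}->{5,6,7} => REVISION
Constraint 3 (U != X) on D(U)={4,5} D(X)={6}: no change => not a revision
Total revisions = 2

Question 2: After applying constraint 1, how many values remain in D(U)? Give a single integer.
Answer: 2

Derivation:
Constraint 1 (U < X) on D(U)={4,5,6} D(X)={3,4,6}: U {4,5,6}->{4,5}; X {3,4,6}->{6}
So after constraint 1: D(U)={4,5}, size = 2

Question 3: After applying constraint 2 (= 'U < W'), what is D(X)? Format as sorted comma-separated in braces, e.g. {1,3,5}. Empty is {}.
Answer: {6}

Derivation:
Constraint 1 (U < X) on D(U)={4,5,6} D(X)={3,4,6}: U {4,5,6}->{4,5}; X {3,4,6}->{6}
Constraint 2 (U < W) on D(U)={4,5} D(W)={2,3,4,5,6,7}: W {2,3,4,5,6,7}->{5,6,7}
So after constraint 2: D(X) = {6}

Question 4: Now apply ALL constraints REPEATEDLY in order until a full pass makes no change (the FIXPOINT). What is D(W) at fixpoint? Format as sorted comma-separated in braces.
Answer: {5,6,7}

Derivation:
pass 0 (initial): D(W)={2,3,4,5,6,7}
pass 1: U {4,5,6}->{4,5}; W {2,3,4,5,6,7}->{5,6,7}; X {3,4,6}->{6}
pass 2: no change
Fixpoint after 2 passes: D(W) = {5,6,7}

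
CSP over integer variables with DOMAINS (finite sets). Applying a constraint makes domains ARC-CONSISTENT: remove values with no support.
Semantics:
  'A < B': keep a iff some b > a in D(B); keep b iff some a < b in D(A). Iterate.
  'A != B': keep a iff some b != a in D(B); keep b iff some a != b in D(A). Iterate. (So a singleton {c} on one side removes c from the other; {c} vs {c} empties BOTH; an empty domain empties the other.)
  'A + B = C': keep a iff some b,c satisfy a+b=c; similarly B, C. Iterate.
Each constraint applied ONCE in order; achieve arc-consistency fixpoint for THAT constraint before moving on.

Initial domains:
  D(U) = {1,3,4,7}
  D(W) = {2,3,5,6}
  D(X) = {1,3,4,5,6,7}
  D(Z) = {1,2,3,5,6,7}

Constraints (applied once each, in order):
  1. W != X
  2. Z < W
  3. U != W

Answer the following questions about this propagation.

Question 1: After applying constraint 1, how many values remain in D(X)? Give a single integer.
Answer: 6

Derivation:
Constraint 1 (W != X) on D(W)={2,3,5,6} D(X)={1,3,4,5,6,7}: no change
So after constraint 1: D(X)={1,3,4,5,6,7}, size = 6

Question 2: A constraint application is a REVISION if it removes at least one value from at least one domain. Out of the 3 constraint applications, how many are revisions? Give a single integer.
Constraint 1 (W != X) on D(W)={2,3,5,6} D(X)={1,3,4,5,6,7}: no change => not a revision
Constraint 2 (Z < W) on D(Z)={1,2,3,5,6,7} D(W)={2,3,5,6}: Z {1,2,3,5,6,7}->{1,2,3,5} => REVISION
Constraint 3 (U != W) on D(U)={1,3,4,7} D(W)={2,3,5,6}: no change => not a revision
Total revisions = 1

Answer: 1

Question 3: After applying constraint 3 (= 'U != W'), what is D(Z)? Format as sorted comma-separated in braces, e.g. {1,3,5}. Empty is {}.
Constraint 1 (W != X) on D(W)={2,3,5,6} D(X)={1,3,4,5,6,7}: no change
Constraint 2 (Z < W) on D(Z)={1,2,3,5,6,7} D(W)={2,3,5,6}: Z {1,2,3,5,6,7}->{1,2,3,5}
Constraint 3 (U != W) on D(U)={1,3,4,7} D(W)={2,3,5,6}: no change
So after constraint 3: D(Z) = {1,2,3,5}

Answer: {1,2,3,5}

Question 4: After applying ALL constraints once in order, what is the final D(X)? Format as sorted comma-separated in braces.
Constraint 1 (W != X) on D(W)={2,3,5,6} D(X)={1,3,4,5,6,7}: no change
Constraint 2 (Z < W) on D(Z)={1,2,3,5,6,7} D(W)={2,3,5,6}: Z {1,2,3,5,6,7}->{1,2,3,5}
Constraint 3 (U != W) on D(U)={1,3,4,7} D(W)={2,3,5,6}: no change
So after all 3 constraints: D(X) = {1,3,4,5,6,7}

Answer: {1,3,4,5,6,7}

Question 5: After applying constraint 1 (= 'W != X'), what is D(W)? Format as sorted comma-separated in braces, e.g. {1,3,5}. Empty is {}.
Constraint 1 (W != X) on D(W)={2,3,5,6} D(X)={1,3,4,5,6,7}: no change
So after constraint 1: D(W) = {2,3,5,6}

Answer: {2,3,5,6}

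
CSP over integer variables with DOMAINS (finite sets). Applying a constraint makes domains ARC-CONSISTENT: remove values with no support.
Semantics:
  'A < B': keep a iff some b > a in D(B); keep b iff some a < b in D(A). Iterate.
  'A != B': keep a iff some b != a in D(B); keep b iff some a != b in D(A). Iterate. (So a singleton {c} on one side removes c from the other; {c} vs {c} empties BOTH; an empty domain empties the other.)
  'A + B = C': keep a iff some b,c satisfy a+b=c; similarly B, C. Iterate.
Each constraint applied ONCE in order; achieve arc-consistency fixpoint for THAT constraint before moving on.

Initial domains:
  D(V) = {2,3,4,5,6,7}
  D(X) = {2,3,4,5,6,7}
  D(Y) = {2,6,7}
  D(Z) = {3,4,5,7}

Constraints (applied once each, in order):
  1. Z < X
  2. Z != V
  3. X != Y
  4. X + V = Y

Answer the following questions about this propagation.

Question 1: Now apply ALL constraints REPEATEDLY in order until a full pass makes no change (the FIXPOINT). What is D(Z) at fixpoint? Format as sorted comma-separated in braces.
Answer: {3,4}

Derivation:
pass 0 (initial): D(Z)={3,4,5,7}
pass 1: V {2,3,4,5,6,7}->{2,3}; X {2,3,4,5,6,7}->{4,5}; Y {2,6,7}->{6,7}; Z {3,4,5,7}->{3,4,5}
pass 2: Z {3,4,5}->{3,4}
pass 3: no change
Fixpoint after 3 passes: D(Z) = {3,4}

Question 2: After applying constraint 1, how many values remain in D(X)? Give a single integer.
Answer: 4

Derivation:
Constraint 1 (Z < X) on D(Z)={3,4,5,7} D(X)={2,3,4,5,6,7}: Z {3,4,5,7}->{3,4,5}; X {2,3,4,5,6,7}->{4,5,6,7}
So after constraint 1: D(X)={4,5,6,7}, size = 4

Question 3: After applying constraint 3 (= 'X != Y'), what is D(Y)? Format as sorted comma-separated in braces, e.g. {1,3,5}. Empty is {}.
Answer: {2,6,7}

Derivation:
Constraint 1 (Z < X) on D(Z)={3,4,5,7} D(X)={2,3,4,5,6,7}: Z {3,4,5,7}->{3,4,5}; X {2,3,4,5,6,7}->{4,5,6,7}
Constraint 2 (Z != V) on D(Z)={3,4,5} D(V)={2,3,4,5,6,7}: no change
Constraint 3 (X != Y) on D(X)={4,5,6,7} D(Y)={2,6,7}: no change
So after constraint 3: D(Y) = {2,6,7}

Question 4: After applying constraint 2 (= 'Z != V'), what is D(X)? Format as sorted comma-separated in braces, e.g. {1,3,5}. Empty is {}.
Answer: {4,5,6,7}

Derivation:
Constraint 1 (Z < X) on D(Z)={3,4,5,7} D(X)={2,3,4,5,6,7}: Z {3,4,5,7}->{3,4,5}; X {2,3,4,5,6,7}->{4,5,6,7}
Constraint 2 (Z != V) on D(Z)={3,4,5} D(V)={2,3,4,5,6,7}: no change
So after constraint 2: D(X) = {4,5,6,7}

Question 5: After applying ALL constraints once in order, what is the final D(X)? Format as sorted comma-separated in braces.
Constraint 1 (Z < X) on D(Z)={3,4,5,7} D(X)={2,3,4,5,6,7}: Z {3,4,5,7}->{3,4,5}; X {2,3,4,5,6,7}->{4,5,6,7}
Constraint 2 (Z != V) on D(Z)={3,4,5} D(V)={2,3,4,5,6,7}: no change
Constraint 3 (X != Y) on D(X)={4,5,6,7} D(Y)={2,6,7}: no change
Constraint 4 (X + V = Y) on D(X)={4,5,6,7} D(V)={2,3,4,5,6,7} D(Y)={2,6,7}: X {4,5,6,7}->{4,5}; V {2,3,4,5,6,7}->{2,3}; Y {2,6,7}->{6,7}
So after all 4 constraints: D(X) = {4,5}

Answer: {4,5}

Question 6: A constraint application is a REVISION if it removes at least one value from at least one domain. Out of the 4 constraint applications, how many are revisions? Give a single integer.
Constraint 1 (Z < X) on D(Z)={3,4,5,7} D(X)={2,3,4,5,6,7}: Z {3,4,5,7}->{3,4,5}; X {2,3,4,5,6,7}->{4,5,6,7} => REVISION
Constraint 2 (Z != V) on D(Z)={3,4,5} D(V)={2,3,4,5,6,7}: no change => not a revision
Constraint 3 (X != Y) on D(X)={4,5,6,7} D(Y)={2,6,7}: no change => not a revision
Constraint 4 (X + V = Y) on D(X)={4,5,6,7} D(V)={2,3,4,5,6,7} D(Y)={2,6,7}: X {4,5,6,7}->{4,5}; V {2,3,4,5,6,7}->{2,3}; Y {2,6,7}->{6,7} => REVISION
Total revisions = 2

Answer: 2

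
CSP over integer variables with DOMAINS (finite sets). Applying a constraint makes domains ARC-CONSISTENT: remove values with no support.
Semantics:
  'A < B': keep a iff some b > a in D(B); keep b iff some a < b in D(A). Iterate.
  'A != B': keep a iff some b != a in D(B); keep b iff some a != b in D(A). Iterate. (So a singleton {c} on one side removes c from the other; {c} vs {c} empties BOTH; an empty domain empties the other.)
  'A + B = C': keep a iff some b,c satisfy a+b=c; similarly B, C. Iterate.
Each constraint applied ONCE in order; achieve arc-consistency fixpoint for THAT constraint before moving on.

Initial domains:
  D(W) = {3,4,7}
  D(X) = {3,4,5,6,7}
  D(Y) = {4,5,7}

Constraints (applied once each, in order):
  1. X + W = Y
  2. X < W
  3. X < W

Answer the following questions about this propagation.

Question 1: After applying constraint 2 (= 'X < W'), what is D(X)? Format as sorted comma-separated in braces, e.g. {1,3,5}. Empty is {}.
Constraint 1 (X + W = Y) on D(X)={3,4,5,6,7} D(W)={3,4,7} D(Y)={4,5,7}: X {3,4,5,6,7}->{3,4}; W {3,4,7}->{3,4}; Y {4,5,7}->{7}
Constraint 2 (X < W) on D(X)={3,4} D(W)={3,4}: X {3,4}->{3}; W {3,4}->{4}
So after constraint 2: D(X) = {3}

Answer: {3}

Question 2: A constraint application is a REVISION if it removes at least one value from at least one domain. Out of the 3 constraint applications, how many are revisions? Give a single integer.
Constraint 1 (X + W = Y) on D(X)={3,4,5,6,7} D(W)={3,4,7} D(Y)={4,5,7}: X {3,4,5,6,7}->{3,4}; W {3,4,7}->{3,4}; Y {4,5,7}->{7} => REVISION
Constraint 2 (X < W) on D(X)={3,4} D(W)={3,4}: X {3,4}->{3}; W {3,4}->{4} => REVISION
Constraint 3 (X < W) on D(X)={3} D(W)={4}: no change => not a revision
Total revisions = 2

Answer: 2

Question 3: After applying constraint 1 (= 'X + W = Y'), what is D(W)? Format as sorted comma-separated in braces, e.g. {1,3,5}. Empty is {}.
Answer: {3,4}

Derivation:
Constraint 1 (X + W = Y) on D(X)={3,4,5,6,7} D(W)={3,4,7} D(Y)={4,5,7}: X {3,4,5,6,7}->{3,4}; W {3,4,7}->{3,4}; Y {4,5,7}->{7}
So after constraint 1: D(W) = {3,4}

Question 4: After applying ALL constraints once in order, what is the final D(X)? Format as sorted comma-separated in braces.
Answer: {3}

Derivation:
Constraint 1 (X + W = Y) on D(X)={3,4,5,6,7} D(W)={3,4,7} D(Y)={4,5,7}: X {3,4,5,6,7}->{3,4}; W {3,4,7}->{3,4}; Y {4,5,7}->{7}
Constraint 2 (X < W) on D(X)={3,4} D(W)={3,4}: X {3,4}->{3}; W {3,4}->{4}
Constraint 3 (X < W) on D(X)={3} D(W)={4}: no change
So after all 3 constraints: D(X) = {3}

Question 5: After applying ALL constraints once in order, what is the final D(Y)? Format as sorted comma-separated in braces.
Answer: {7}

Derivation:
Constraint 1 (X + W = Y) on D(X)={3,4,5,6,7} D(W)={3,4,7} D(Y)={4,5,7}: X {3,4,5,6,7}->{3,4}; W {3,4,7}->{3,4}; Y {4,5,7}->{7}
Constraint 2 (X < W) on D(X)={3,4} D(W)={3,4}: X {3,4}->{3}; W {3,4}->{4}
Constraint 3 (X < W) on D(X)={3} D(W)={4}: no change
So after all 3 constraints: D(Y) = {7}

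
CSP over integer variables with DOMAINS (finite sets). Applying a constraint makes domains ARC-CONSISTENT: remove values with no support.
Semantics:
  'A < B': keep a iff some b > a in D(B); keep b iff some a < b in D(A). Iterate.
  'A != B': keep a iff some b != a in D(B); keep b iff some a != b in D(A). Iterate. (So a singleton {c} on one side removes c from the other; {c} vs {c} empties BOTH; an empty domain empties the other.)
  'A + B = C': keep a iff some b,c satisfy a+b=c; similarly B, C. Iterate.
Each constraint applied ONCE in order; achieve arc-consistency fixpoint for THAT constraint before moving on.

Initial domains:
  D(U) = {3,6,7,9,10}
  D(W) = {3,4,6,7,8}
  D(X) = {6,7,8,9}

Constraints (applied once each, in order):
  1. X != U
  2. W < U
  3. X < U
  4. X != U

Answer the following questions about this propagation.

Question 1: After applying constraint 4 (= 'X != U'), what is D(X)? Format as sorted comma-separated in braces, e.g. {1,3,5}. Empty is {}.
Constraint 1 (X != U) on D(X)={6,7,8,9} D(U)={3,6,7,9,10}: no change
Constraint 2 (W < U) on D(W)={3,4,6,7,8} D(U)={3,6,7,9,10}: U {3,6,7,9,10}->{6,7,9,10}
Constraint 3 (X < U) on D(X)={6,7,8,9} D(U)={6,7,9,10}: U {6,7,9,10}->{7,9,10}
Constraint 4 (X != U) on D(X)={6,7,8,9} D(U)={7,9,10}: no change
So after constraint 4: D(X) = {6,7,8,9}

Answer: {6,7,8,9}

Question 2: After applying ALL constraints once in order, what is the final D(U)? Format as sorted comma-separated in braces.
Answer: {7,9,10}

Derivation:
Constraint 1 (X != U) on D(X)={6,7,8,9} D(U)={3,6,7,9,10}: no change
Constraint 2 (W < U) on D(W)={3,4,6,7,8} D(U)={3,6,7,9,10}: U {3,6,7,9,10}->{6,7,9,10}
Constraint 3 (X < U) on D(X)={6,7,8,9} D(U)={6,7,9,10}: U {6,7,9,10}->{7,9,10}
Constraint 4 (X != U) on D(X)={6,7,8,9} D(U)={7,9,10}: no change
So after all 4 constraints: D(U) = {7,9,10}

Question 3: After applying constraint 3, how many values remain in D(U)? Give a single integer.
Constraint 1 (X != U) on D(X)={6,7,8,9} D(U)={3,6,7,9,10}: no change
Constraint 2 (W < U) on D(W)={3,4,6,7,8} D(U)={3,6,7,9,10}: U {3,6,7,9,10}->{6,7,9,10}
Constraint 3 (X < U) on D(X)={6,7,8,9} D(U)={6,7,9,10}: U {6,7,9,10}->{7,9,10}
So after constraint 3: D(U)={7,9,10}, size = 3

Answer: 3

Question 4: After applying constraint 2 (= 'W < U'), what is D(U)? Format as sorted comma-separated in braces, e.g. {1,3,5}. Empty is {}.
Constraint 1 (X != U) on D(X)={6,7,8,9} D(U)={3,6,7,9,10}: no change
Constraint 2 (W < U) on D(W)={3,4,6,7,8} D(U)={3,6,7,9,10}: U {3,6,7,9,10}->{6,7,9,10}
So after constraint 2: D(U) = {6,7,9,10}

Answer: {6,7,9,10}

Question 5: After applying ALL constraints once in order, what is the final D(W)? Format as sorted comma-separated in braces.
Constraint 1 (X != U) on D(X)={6,7,8,9} D(U)={3,6,7,9,10}: no change
Constraint 2 (W < U) on D(W)={3,4,6,7,8} D(U)={3,6,7,9,10}: U {3,6,7,9,10}->{6,7,9,10}
Constraint 3 (X < U) on D(X)={6,7,8,9} D(U)={6,7,9,10}: U {6,7,9,10}->{7,9,10}
Constraint 4 (X != U) on D(X)={6,7,8,9} D(U)={7,9,10}: no change
So after all 4 constraints: D(W) = {3,4,6,7,8}

Answer: {3,4,6,7,8}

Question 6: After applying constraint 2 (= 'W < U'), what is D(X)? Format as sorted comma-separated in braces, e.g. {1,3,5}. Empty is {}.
Constraint 1 (X != U) on D(X)={6,7,8,9} D(U)={3,6,7,9,10}: no change
Constraint 2 (W < U) on D(W)={3,4,6,7,8} D(U)={3,6,7,9,10}: U {3,6,7,9,10}->{6,7,9,10}
So after constraint 2: D(X) = {6,7,8,9}

Answer: {6,7,8,9}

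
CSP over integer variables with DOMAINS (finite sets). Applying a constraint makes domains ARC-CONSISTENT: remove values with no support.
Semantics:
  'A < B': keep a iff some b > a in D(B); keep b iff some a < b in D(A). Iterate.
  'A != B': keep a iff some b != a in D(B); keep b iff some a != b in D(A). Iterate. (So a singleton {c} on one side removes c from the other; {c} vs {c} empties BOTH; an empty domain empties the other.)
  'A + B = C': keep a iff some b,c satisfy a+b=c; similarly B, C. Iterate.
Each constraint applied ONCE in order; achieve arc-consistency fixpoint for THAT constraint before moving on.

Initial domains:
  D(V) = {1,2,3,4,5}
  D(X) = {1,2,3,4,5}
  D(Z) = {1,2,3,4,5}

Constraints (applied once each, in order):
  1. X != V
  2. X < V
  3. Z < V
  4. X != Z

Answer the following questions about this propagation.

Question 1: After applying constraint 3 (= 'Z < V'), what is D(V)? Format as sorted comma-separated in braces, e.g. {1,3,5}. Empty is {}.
Constraint 1 (X != V) on D(X)={1,2,3,4,5} D(V)={1,2,3,4,5}: no change
Constraint 2 (X < V) on D(X)={1,2,3,4,5} D(V)={1,2,3,4,5}: X {1,2,3,4,5}->{1,2,3,4}; V {1,2,3,4,5}->{2,3,4,5}
Constraint 3 (Z < V) on D(Z)={1,2,3,4,5} D(V)={2,3,4,5}: Z {1,2,3,4,5}->{1,2,3,4}
So after constraint 3: D(V) = {2,3,4,5}

Answer: {2,3,4,5}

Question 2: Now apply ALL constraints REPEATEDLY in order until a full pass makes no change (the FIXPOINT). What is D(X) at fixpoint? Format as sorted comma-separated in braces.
Answer: {1,2,3,4}

Derivation:
pass 0 (initial): D(X)={1,2,3,4,5}
pass 1: V {1,2,3,4,5}->{2,3,4,5}; X {1,2,3,4,5}->{1,2,3,4}; Z {1,2,3,4,5}->{1,2,3,4}
pass 2: no change
Fixpoint after 2 passes: D(X) = {1,2,3,4}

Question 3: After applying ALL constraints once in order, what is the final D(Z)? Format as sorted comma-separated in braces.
Answer: {1,2,3,4}

Derivation:
Constraint 1 (X != V) on D(X)={1,2,3,4,5} D(V)={1,2,3,4,5}: no change
Constraint 2 (X < V) on D(X)={1,2,3,4,5} D(V)={1,2,3,4,5}: X {1,2,3,4,5}->{1,2,3,4}; V {1,2,3,4,5}->{2,3,4,5}
Constraint 3 (Z < V) on D(Z)={1,2,3,4,5} D(V)={2,3,4,5}: Z {1,2,3,4,5}->{1,2,3,4}
Constraint 4 (X != Z) on D(X)={1,2,3,4} D(Z)={1,2,3,4}: no change
So after all 4 constraints: D(Z) = {1,2,3,4}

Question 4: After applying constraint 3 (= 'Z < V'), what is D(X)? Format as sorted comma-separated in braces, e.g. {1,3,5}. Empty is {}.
Answer: {1,2,3,4}

Derivation:
Constraint 1 (X != V) on D(X)={1,2,3,4,5} D(V)={1,2,3,4,5}: no change
Constraint 2 (X < V) on D(X)={1,2,3,4,5} D(V)={1,2,3,4,5}: X {1,2,3,4,5}->{1,2,3,4}; V {1,2,3,4,5}->{2,3,4,5}
Constraint 3 (Z < V) on D(Z)={1,2,3,4,5} D(V)={2,3,4,5}: Z {1,2,3,4,5}->{1,2,3,4}
So after constraint 3: D(X) = {1,2,3,4}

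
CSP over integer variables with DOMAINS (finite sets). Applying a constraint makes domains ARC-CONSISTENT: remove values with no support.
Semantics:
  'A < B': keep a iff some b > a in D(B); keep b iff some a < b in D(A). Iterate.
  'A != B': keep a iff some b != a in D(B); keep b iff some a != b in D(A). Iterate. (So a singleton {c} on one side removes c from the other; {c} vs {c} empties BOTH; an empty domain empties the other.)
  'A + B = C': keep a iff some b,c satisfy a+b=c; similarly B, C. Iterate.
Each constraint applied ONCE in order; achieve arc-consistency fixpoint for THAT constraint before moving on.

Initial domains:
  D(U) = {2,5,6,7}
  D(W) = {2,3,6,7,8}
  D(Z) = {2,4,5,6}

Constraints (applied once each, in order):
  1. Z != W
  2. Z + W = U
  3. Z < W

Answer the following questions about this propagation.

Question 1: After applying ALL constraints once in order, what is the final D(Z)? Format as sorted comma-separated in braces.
Constraint 1 (Z != W) on D(Z)={2,4,5,6} D(W)={2,3,6,7,8}: no change
Constraint 2 (Z + W = U) on D(Z)={2,4,5,6} D(W)={2,3,6,7,8} D(U)={2,5,6,7}: Z {2,4,5,6}->{2,4,5}; W {2,3,6,7,8}->{2,3}; U {2,5,6,7}->{5,6,7}
Constraint 3 (Z < W) on D(Z)={2,4,5} D(W)={2,3}: Z {2,4,5}->{2}; W {2,3}->{3}
So after all 3 constraints: D(Z) = {2}

Answer: {2}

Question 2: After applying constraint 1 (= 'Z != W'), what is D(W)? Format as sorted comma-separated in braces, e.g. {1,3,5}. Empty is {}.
Answer: {2,3,6,7,8}

Derivation:
Constraint 1 (Z != W) on D(Z)={2,4,5,6} D(W)={2,3,6,7,8}: no change
So after constraint 1: D(W) = {2,3,6,7,8}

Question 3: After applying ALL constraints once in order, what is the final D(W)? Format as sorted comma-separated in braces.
Answer: {3}

Derivation:
Constraint 1 (Z != W) on D(Z)={2,4,5,6} D(W)={2,3,6,7,8}: no change
Constraint 2 (Z + W = U) on D(Z)={2,4,5,6} D(W)={2,3,6,7,8} D(U)={2,5,6,7}: Z {2,4,5,6}->{2,4,5}; W {2,3,6,7,8}->{2,3}; U {2,5,6,7}->{5,6,7}
Constraint 3 (Z < W) on D(Z)={2,4,5} D(W)={2,3}: Z {2,4,5}->{2}; W {2,3}->{3}
So after all 3 constraints: D(W) = {3}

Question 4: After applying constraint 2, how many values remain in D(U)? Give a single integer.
Answer: 3

Derivation:
Constraint 1 (Z != W) on D(Z)={2,4,5,6} D(W)={2,3,6,7,8}: no change
Constraint 2 (Z + W = U) on D(Z)={2,4,5,6} D(W)={2,3,6,7,8} D(U)={2,5,6,7}: Z {2,4,5,6}->{2,4,5}; W {2,3,6,7,8}->{2,3}; U {2,5,6,7}->{5,6,7}
So after constraint 2: D(U)={5,6,7}, size = 3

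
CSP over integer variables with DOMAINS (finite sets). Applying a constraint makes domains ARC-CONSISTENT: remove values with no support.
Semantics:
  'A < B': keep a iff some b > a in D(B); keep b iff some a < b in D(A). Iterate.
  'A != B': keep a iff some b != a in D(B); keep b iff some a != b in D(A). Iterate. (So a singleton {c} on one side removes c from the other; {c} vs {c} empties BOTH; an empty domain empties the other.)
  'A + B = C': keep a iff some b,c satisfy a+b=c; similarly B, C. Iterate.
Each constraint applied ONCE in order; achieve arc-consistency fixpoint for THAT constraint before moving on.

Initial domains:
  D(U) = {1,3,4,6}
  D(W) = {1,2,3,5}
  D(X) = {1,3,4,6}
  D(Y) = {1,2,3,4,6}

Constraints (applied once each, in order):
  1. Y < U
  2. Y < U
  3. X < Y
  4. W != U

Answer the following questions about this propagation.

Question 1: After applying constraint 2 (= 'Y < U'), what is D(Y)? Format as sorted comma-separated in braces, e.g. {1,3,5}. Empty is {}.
Answer: {1,2,3,4}

Derivation:
Constraint 1 (Y < U) on D(Y)={1,2,3,4,6} D(U)={1,3,4,6}: Y {1,2,3,4,6}->{1,2,3,4}; U {1,3,4,6}->{3,4,6}
Constraint 2 (Y < U) on D(Y)={1,2,3,4} D(U)={3,4,6}: no change
So after constraint 2: D(Y) = {1,2,3,4}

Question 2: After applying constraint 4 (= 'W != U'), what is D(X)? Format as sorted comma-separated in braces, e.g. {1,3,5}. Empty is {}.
Answer: {1,3}

Derivation:
Constraint 1 (Y < U) on D(Y)={1,2,3,4,6} D(U)={1,3,4,6}: Y {1,2,3,4,6}->{1,2,3,4}; U {1,3,4,6}->{3,4,6}
Constraint 2 (Y < U) on D(Y)={1,2,3,4} D(U)={3,4,6}: no change
Constraint 3 (X < Y) on D(X)={1,3,4,6} D(Y)={1,2,3,4}: X {1,3,4,6}->{1,3}; Y {1,2,3,4}->{2,3,4}
Constraint 4 (W != U) on D(W)={1,2,3,5} D(U)={3,4,6}: no change
So after constraint 4: D(X) = {1,3}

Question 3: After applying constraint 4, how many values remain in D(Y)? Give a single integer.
Answer: 3

Derivation:
Constraint 1 (Y < U) on D(Y)={1,2,3,4,6} D(U)={1,3,4,6}: Y {1,2,3,4,6}->{1,2,3,4}; U {1,3,4,6}->{3,4,6}
Constraint 2 (Y < U) on D(Y)={1,2,3,4} D(U)={3,4,6}: no change
Constraint 3 (X < Y) on D(X)={1,3,4,6} D(Y)={1,2,3,4}: X {1,3,4,6}->{1,3}; Y {1,2,3,4}->{2,3,4}
Constraint 4 (W != U) on D(W)={1,2,3,5} D(U)={3,4,6}: no change
So after constraint 4: D(Y)={2,3,4}, size = 3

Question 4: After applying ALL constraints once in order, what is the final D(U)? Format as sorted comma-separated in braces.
Constraint 1 (Y < U) on D(Y)={1,2,3,4,6} D(U)={1,3,4,6}: Y {1,2,3,4,6}->{1,2,3,4}; U {1,3,4,6}->{3,4,6}
Constraint 2 (Y < U) on D(Y)={1,2,3,4} D(U)={3,4,6}: no change
Constraint 3 (X < Y) on D(X)={1,3,4,6} D(Y)={1,2,3,4}: X {1,3,4,6}->{1,3}; Y {1,2,3,4}->{2,3,4}
Constraint 4 (W != U) on D(W)={1,2,3,5} D(U)={3,4,6}: no change
So after all 4 constraints: D(U) = {3,4,6}

Answer: {3,4,6}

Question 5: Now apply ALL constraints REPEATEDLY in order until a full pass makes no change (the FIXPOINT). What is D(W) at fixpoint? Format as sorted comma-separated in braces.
Answer: {1,2,3,5}

Derivation:
pass 0 (initial): D(W)={1,2,3,5}
pass 1: U {1,3,4,6}->{3,4,6}; X {1,3,4,6}->{1,3}; Y {1,2,3,4,6}->{2,3,4}
pass 2: no change
Fixpoint after 2 passes: D(W) = {1,2,3,5}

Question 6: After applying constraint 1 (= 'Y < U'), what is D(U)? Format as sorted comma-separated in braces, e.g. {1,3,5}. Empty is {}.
Constraint 1 (Y < U) on D(Y)={1,2,3,4,6} D(U)={1,3,4,6}: Y {1,2,3,4,6}->{1,2,3,4}; U {1,3,4,6}->{3,4,6}
So after constraint 1: D(U) = {3,4,6}

Answer: {3,4,6}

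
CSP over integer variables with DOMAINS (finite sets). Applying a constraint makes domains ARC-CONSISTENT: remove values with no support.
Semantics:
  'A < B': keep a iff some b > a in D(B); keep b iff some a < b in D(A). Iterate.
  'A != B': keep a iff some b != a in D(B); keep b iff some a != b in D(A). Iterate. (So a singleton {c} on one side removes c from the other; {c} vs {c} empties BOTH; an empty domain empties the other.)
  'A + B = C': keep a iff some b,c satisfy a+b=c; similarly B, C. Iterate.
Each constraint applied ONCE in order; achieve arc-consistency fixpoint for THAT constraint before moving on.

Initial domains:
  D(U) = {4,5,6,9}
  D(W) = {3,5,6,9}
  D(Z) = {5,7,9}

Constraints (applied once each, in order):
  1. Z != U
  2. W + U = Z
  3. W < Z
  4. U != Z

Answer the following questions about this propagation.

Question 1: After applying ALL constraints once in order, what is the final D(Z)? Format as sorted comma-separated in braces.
Answer: {7,9}

Derivation:
Constraint 1 (Z != U) on D(Z)={5,7,9} D(U)={4,5,6,9}: no change
Constraint 2 (W + U = Z) on D(W)={3,5,6,9} D(U)={4,5,6,9} D(Z)={5,7,9}: W {3,5,6,9}->{3,5}; U {4,5,6,9}->{4,6}; Z {5,7,9}->{7,9}
Constraint 3 (W < Z) on D(W)={3,5} D(Z)={7,9}: no change
Constraint 4 (U != Z) on D(U)={4,6} D(Z)={7,9}: no change
So after all 4 constraints: D(Z) = {7,9}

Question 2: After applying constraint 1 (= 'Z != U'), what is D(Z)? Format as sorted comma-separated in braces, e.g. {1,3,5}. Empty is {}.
Constraint 1 (Z != U) on D(Z)={5,7,9} D(U)={4,5,6,9}: no change
So after constraint 1: D(Z) = {5,7,9}

Answer: {5,7,9}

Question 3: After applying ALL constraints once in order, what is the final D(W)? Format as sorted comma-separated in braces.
Answer: {3,5}

Derivation:
Constraint 1 (Z != U) on D(Z)={5,7,9} D(U)={4,5,6,9}: no change
Constraint 2 (W + U = Z) on D(W)={3,5,6,9} D(U)={4,5,6,9} D(Z)={5,7,9}: W {3,5,6,9}->{3,5}; U {4,5,6,9}->{4,6}; Z {5,7,9}->{7,9}
Constraint 3 (W < Z) on D(W)={3,5} D(Z)={7,9}: no change
Constraint 4 (U != Z) on D(U)={4,6} D(Z)={7,9}: no change
So after all 4 constraints: D(W) = {3,5}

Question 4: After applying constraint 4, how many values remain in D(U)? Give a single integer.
Constraint 1 (Z != U) on D(Z)={5,7,9} D(U)={4,5,6,9}: no change
Constraint 2 (W + U = Z) on D(W)={3,5,6,9} D(U)={4,5,6,9} D(Z)={5,7,9}: W {3,5,6,9}->{3,5}; U {4,5,6,9}->{4,6}; Z {5,7,9}->{7,9}
Constraint 3 (W < Z) on D(W)={3,5} D(Z)={7,9}: no change
Constraint 4 (U != Z) on D(U)={4,6} D(Z)={7,9}: no change
So after constraint 4: D(U)={4,6}, size = 2

Answer: 2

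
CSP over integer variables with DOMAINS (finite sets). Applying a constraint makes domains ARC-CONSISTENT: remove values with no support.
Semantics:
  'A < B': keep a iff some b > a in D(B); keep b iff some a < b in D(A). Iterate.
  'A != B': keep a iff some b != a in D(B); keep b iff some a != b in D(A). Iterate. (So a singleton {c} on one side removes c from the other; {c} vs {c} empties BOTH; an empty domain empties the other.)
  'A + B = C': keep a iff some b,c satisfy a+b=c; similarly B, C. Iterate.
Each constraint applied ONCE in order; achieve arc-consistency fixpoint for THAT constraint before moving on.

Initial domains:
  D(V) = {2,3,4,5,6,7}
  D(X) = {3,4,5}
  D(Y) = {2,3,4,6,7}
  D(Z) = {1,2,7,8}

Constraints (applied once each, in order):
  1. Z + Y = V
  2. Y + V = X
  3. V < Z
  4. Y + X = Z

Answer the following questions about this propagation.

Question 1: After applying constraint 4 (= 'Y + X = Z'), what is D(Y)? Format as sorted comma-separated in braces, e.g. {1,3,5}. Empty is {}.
Constraint 1 (Z + Y = V) on D(Z)={1,2,7,8} D(Y)={2,3,4,6,7} D(V)={2,3,4,5,6,7}: Z {1,2,7,8}->{1,2}; Y {2,3,4,6,7}->{2,3,4,6}; V {2,3,4,5,6,7}->{3,4,5,6,7}
Constraint 2 (Y + V = X) on D(Y)={2,3,4,6} D(V)={3,4,5,6,7} D(X)={3,4,5}: Y {2,3,4,6}->{2}; V {3,4,5,6,7}->{3}; X {3,4,5}->{5}
Constraint 3 (V < Z) on D(V)={3} D(Z)={1,2}: V {3}->{}; Z {1,2}->{}
Constraint 4 (Y + X = Z) on D(Y)={2} D(X)={5} D(Z)={}: Y {2}->{}; X {5}->{}
So after constraint 4: D(Y) = {}

Answer: {}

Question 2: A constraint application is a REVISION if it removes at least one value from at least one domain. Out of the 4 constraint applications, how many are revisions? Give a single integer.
Answer: 4

Derivation:
Constraint 1 (Z + Y = V) on D(Z)={1,2,7,8} D(Y)={2,3,4,6,7} D(V)={2,3,4,5,6,7}: Z {1,2,7,8}->{1,2}; Y {2,3,4,6,7}->{2,3,4,6}; V {2,3,4,5,6,7}->{3,4,5,6,7} => REVISION
Constraint 2 (Y + V = X) on D(Y)={2,3,4,6} D(V)={3,4,5,6,7} D(X)={3,4,5}: Y {2,3,4,6}->{2}; V {3,4,5,6,7}->{3}; X {3,4,5}->{5} => REVISION
Constraint 3 (V < Z) on D(V)={3} D(Z)={1,2}: V {3}->{}; Z {1,2}->{} => REVISION
Constraint 4 (Y + X = Z) on D(Y)={2} D(X)={5} D(Z)={}: Y {2}->{}; X {5}->{} => REVISION
Total revisions = 4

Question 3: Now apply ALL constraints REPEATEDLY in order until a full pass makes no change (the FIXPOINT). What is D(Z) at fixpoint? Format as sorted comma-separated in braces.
Answer: {}

Derivation:
pass 0 (initial): D(Z)={1,2,7,8}
pass 1: V {2,3,4,5,6,7}->{}; X {3,4,5}->{}; Y {2,3,4,6,7}->{}; Z {1,2,7,8}->{}
pass 2: no change
Fixpoint after 2 passes: D(Z) = {}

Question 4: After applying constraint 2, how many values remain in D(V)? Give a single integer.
Constraint 1 (Z + Y = V) on D(Z)={1,2,7,8} D(Y)={2,3,4,6,7} D(V)={2,3,4,5,6,7}: Z {1,2,7,8}->{1,2}; Y {2,3,4,6,7}->{2,3,4,6}; V {2,3,4,5,6,7}->{3,4,5,6,7}
Constraint 2 (Y + V = X) on D(Y)={2,3,4,6} D(V)={3,4,5,6,7} D(X)={3,4,5}: Y {2,3,4,6}->{2}; V {3,4,5,6,7}->{3}; X {3,4,5}->{5}
So after constraint 2: D(V)={3}, size = 1

Answer: 1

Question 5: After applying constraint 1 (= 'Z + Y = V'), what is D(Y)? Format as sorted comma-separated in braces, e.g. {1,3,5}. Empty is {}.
Answer: {2,3,4,6}

Derivation:
Constraint 1 (Z + Y = V) on D(Z)={1,2,7,8} D(Y)={2,3,4,6,7} D(V)={2,3,4,5,6,7}: Z {1,2,7,8}->{1,2}; Y {2,3,4,6,7}->{2,3,4,6}; V {2,3,4,5,6,7}->{3,4,5,6,7}
So after constraint 1: D(Y) = {2,3,4,6}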